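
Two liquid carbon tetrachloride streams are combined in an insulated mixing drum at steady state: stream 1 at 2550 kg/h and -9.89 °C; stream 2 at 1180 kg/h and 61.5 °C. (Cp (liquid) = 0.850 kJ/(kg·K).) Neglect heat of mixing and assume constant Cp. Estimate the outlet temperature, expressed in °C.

Adiabatic, steady state ⇒ Σ ṁᵢCp,ᵢ(T_out − Tᵢ) = 0
T_out = Σ ṁᵢCp,ᵢTᵢ / Σ ṁᵢCp,ᵢ
      = 40248 / 3170.5 = 12.695 °C

T_out = 12.7 °C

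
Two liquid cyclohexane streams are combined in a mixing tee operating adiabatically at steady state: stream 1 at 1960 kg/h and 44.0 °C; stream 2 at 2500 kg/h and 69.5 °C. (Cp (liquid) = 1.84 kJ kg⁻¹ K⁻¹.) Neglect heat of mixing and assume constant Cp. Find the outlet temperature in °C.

T_out = 58.3 °C

No heat crosses the boundary, so H_out = H_in.
T_out = Σ ṁᵢCp,ᵢTᵢ / Σ ṁᵢCp,ᵢ
      = 478380 / 8206.4 = 58.294 °C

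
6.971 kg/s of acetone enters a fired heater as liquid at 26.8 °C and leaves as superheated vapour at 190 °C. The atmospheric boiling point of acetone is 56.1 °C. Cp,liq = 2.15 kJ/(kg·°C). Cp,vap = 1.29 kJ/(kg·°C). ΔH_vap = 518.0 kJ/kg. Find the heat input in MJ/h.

Q = 18900 MJ/h

liquid 26.8→56.1 °C: 62.995 kJ/kg
vaporisation at 56.1 °C: 518 kJ/kg
vapour 56.1→190 °C: 172.73 kJ/kg
Δh = 62.995 + 518 + 172.73 = 753.73 kJ/kg
Q = ṁ·Δh = 6.971 kg/s × 753.73 kJ/kg = 5254.2 kJ/s
|Q| = 5254.2 kW = 18915 MJ/h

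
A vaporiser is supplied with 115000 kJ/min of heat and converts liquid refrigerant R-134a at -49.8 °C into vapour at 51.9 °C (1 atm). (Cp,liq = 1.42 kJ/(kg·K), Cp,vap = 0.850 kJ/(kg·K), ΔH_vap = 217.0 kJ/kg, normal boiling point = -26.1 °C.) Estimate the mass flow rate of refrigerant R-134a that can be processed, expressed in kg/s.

Δh = 1.42×(-26.1−-49.8) + 217.0 + 0.850×(51.9−-26.1) = 316.95 kJ/kg
Q = 115000 kJ/min = 1916.7 kJ/s = 1916.7 kJ/s
ṁ = Q/Δh = 1916.7 / 316.95 = 6.0471 kg/s

ṁ = 6.05 kg/s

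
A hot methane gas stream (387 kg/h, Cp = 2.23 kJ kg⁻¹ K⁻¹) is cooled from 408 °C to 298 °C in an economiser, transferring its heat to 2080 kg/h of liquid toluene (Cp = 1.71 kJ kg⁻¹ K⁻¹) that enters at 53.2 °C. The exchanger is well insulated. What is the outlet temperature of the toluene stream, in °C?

T_c,out = 79.9 °C

Heat released by hot stream: Q = 387 × 2.23 × (408 − 298) = 94931 kJ/h
Energy balance on cold side (adiabatic exchanger): Q = ṁ_c·Cp_c·(T_c,out − T_c,in)
T_c,out = 53.2 + 94931/(2080 × 1.71) = 79.89 °C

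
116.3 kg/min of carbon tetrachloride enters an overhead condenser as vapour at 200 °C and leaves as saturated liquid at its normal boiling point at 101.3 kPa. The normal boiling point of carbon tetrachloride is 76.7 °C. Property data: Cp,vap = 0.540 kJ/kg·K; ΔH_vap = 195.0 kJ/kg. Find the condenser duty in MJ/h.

Q_c = 1830 MJ/h

vapour 200→76.7 °C: -66.582 kJ/kg
condensation at 76.7 °C: -195 kJ/kg
Δh = -66.582 + -195 = -261.58 kJ/kg
Q = ṁ·Δh = 116.3 kg/min × -261.58 kJ/kg = -30422 kJ/min
|Q| = 507.03 kW = 1825.3 MJ/h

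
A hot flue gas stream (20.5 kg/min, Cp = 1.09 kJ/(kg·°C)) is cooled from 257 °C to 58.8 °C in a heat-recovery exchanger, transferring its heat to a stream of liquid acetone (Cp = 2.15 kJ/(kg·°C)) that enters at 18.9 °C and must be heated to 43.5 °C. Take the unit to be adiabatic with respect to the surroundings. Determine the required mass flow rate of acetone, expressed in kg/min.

Heat released by hot stream: Q = 20.5 × 1.09 × (257 − 58.8) = 4428.8 kJ/min
Energy balance on cold side (adiabatic exchanger): Q = ṁ_c·Cp_c·(T_c,out − T_c,in)
ṁ_c = 4428.8 / [2.15 × (43.5 − 18.9)] = 83.736 kg/min

ṁ_c = 83.7 kg/min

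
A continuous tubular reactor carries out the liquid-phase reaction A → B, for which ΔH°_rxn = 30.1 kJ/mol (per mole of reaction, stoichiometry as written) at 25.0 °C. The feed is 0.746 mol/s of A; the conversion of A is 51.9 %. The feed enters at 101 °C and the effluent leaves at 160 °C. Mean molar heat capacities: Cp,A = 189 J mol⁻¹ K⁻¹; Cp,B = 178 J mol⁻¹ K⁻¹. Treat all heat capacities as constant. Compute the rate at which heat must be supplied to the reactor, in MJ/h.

Q_in = 69.8 MJ/h

Extent of reaction ξ = 0.519 × 0.746 = 0.38717 mol/s
Reaction term: ξ·ΔH°_rxn = 0.38717 × 30.1 = 11.654 kJ/s
Sensible, feed 101→25 °C: -10.716 kJ/s
Outlet flows (mol/s): A 0.35883, B 0.38717
Sensible, products 25→160 °C: 18.459 kJ/s
Q = ΔH = 19.398 kJ/s = 19.398 kW
Heat supplied = 69.831 MJ/h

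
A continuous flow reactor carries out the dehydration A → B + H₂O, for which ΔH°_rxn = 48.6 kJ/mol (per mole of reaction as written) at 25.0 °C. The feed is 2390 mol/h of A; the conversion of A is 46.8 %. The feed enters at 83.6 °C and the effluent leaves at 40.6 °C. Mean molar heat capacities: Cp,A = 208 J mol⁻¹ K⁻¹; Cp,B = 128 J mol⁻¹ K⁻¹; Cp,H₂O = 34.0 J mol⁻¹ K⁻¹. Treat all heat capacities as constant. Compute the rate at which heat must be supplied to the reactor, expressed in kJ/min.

Extent of reaction ξ = 0.468 × 2390 = 1118.5 mol/h
Reaction term: ξ·ΔH°_rxn = 1118.5 × 48.6 = 54360 kJ/h
Sensible, feed 83.6→25 °C: -29131 kJ/h
Outlet flows (mol/h): A 1271.5, B 1118.5, H₂O 1118.5
Sensible, products 25→40.6 °C: 6952.4 kJ/h
Q = ΔH = 32181 kJ/h = 8.9392 kW
Heat supplied = 536.35 kJ/min

Q_in = 536 kJ/min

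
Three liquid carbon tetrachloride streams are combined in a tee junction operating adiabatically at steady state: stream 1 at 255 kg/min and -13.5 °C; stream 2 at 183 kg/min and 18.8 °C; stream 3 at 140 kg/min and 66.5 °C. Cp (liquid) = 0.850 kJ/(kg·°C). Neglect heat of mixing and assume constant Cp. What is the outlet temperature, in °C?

T_out = 16.1 °C

No heat crosses the boundary, so H_out = H_in.
Σ ṁᵢCp,ᵢTᵢ = 255×0.850×-13.5 + 183×0.850×18.8 + 140×0.850×66.5 = 7911.7
Σ ṁᵢCp,ᵢ = 255×0.850 + 183×0.850 + 140×0.850 = 491.3
T_out = 7911.7 / 491.3 = 16.104 °C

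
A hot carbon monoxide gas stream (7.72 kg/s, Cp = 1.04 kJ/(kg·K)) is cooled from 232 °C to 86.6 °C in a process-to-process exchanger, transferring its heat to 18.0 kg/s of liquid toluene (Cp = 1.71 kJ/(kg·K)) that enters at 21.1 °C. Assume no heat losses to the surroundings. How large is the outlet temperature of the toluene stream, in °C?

T_c,out = 59.0 °C

Heat released by hot stream: Q = 7.72 × 1.04 × (232 − 86.6) = 1167.4 kJ/s
Energy balance on cold side (adiabatic exchanger): Q = ṁ_c·Cp_c·(T_c,out − T_c,in)
T_c,out = 21.1 + 1167.4/(18.0 × 1.71) = 59.027 °C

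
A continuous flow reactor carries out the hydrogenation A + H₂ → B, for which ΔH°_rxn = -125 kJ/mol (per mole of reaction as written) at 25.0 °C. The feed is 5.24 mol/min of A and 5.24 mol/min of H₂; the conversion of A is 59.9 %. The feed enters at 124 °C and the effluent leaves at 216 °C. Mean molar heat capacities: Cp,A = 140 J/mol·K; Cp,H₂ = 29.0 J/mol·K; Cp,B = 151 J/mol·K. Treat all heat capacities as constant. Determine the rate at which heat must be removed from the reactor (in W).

Q_out = 5360 W

Extent of reaction ξ = 0.599 × 5.24 = 3.1388 mol/min
Reaction term: ξ·ΔH°_rxn = 3.1388 × -125 = -392.35 kJ/min
Sensible, feed 124→25 °C: -87.67 kJ/min
Outlet flows (mol/min): A 2.1012, H₂ 2.1012, B 3.1388
Sensible, products 25→216 °C: 158.35 kJ/min
Q = ΔH = -321.66 kJ/min = -5.3611 kW
Heat removed = 5361.1 W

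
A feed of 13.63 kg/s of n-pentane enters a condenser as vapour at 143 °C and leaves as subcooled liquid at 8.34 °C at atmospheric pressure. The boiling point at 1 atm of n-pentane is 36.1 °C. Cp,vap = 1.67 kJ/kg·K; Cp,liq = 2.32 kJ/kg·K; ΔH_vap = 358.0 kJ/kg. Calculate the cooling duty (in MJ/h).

Q_c = 29500 MJ/h

vapour 143→36.1 °C: -178.52 kJ/kg
condensation at 36.1 °C: -358 kJ/kg
liquid 36.1→8.34 °C: -64.403 kJ/kg
Δh = -178.52 + -358 + -64.403 = -600.93 kJ/kg
Q = ṁ·Δh = 13.63 kg/s × -600.93 kJ/kg = -8190.6 kJ/s
|Q| = 8190.6 kW = 29486 MJ/h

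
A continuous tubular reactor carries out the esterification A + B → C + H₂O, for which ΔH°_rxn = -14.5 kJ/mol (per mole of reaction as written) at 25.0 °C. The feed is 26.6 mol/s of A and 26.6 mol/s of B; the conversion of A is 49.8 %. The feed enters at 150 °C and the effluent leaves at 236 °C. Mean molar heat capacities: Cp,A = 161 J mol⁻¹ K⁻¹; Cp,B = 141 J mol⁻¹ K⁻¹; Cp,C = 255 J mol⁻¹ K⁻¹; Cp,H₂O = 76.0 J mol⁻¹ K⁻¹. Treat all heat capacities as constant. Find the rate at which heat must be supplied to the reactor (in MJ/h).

Extent of reaction ξ = 0.498 × 26.6 = 13.247 mol/s
Reaction term: ξ·ΔH°_rxn = 13.247 × -14.5 = -192.08 kJ/s
Sensible, feed 150→25 °C: -1004.1 kJ/s
Outlet flows (mol/s): A 13.353, B 13.353, C 13.247, H₂O 13.247
Sensible, products 25→236 °C: 1776.1 kJ/s
Q = ΔH = 579.83 kJ/s = 579.83 kW
Heat supplied = 2087.4 MJ/h

Q_in = 2090 MJ/h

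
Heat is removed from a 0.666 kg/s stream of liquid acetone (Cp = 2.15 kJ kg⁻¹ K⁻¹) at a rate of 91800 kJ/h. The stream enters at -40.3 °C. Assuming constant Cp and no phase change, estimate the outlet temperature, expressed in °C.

T_out = -58.1 °C

Q = 91800 kJ/h = 25.5 kJ/s
ΔT = Q/(ṁ·Cp) = 25.5/(0.666×2.15) = 17.809 K
T_out = -40.3 − 17.809 = -58.109 °C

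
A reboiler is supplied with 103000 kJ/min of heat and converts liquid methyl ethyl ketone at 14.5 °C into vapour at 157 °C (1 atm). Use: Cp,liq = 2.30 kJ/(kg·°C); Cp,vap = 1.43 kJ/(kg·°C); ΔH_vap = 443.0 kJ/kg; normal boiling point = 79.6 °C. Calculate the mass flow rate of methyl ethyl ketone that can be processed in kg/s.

Δh = 2.30×(79.6−14.5) + 443.0 + 1.43×(157−79.6) = 703.41 kJ/kg
Q = 103000 kJ/min = 1716.7 kJ/s = 1716.7 kJ/s
ṁ = Q/Δh = 1716.7 / 703.41 = 2.4405 kg/s

ṁ = 2.44 kg/s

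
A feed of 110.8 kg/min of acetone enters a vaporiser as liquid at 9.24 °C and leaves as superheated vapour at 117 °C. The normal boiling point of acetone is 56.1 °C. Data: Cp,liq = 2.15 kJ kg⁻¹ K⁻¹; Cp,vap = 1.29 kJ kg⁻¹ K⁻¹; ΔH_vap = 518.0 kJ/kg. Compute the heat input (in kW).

Q = 1290 kW

liquid 9.24→56.1 °C: 100.75 kJ/kg
vaporisation at 56.1 °C: 518 kJ/kg
vapour 56.1→117 °C: 78.561 kJ/kg
Δh = 100.75 + 518 + 78.561 = 697.31 kJ/kg
Q = ṁ·Δh = 110.8 kg/min × 697.31 kJ/kg = 77262 kJ/min
|Q| = 1287.7 kW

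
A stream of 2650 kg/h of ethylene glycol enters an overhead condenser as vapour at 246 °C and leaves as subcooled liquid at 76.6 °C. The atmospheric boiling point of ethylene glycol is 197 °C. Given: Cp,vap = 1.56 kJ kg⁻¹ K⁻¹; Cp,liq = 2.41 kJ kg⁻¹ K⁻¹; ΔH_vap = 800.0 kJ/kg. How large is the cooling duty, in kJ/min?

vapour 246→197 °C: -76.44 kJ/kg
condensation at 197 °C: -800 kJ/kg
liquid 197→76.6 °C: -290.16 kJ/kg
Δh = -76.44 + -800 + -290.16 = -1166.6 kJ/kg
Q = ṁ·Δh = 2650 kg/h × -1166.6 kJ/kg = -3.0915e+06 kJ/h
|Q| = 858.75 kW = 51525 kJ/min

Q_c = 51500 kJ/min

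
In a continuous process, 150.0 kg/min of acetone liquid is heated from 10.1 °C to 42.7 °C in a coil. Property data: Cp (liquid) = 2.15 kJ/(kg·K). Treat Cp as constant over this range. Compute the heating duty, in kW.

Q = ṁ·Cp·ΔT = 150.0 × 2.15 × (42.7 − 10.1) = 10514 kJ/min
Converting: 10514 / 60 s = 175.22 kW

Q = 175 kW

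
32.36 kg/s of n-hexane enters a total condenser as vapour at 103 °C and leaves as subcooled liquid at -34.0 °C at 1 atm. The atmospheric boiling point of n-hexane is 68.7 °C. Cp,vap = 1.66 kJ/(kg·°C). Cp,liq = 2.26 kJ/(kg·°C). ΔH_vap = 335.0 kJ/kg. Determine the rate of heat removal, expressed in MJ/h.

vapour 103→68.7 °C: -56.938 kJ/kg
condensation at 68.7 °C: -335 kJ/kg
liquid 68.7→-34.0 °C: -232.1 kJ/kg
Δh = -56.938 + -335 + -232.1 = -624.04 kJ/kg
Q = ṁ·Δh = 32.36 kg/s × -624.04 kJ/kg = -20194 kJ/s
|Q| = 20194 kW = 72698 MJ/h

Q_c = 72700 MJ/h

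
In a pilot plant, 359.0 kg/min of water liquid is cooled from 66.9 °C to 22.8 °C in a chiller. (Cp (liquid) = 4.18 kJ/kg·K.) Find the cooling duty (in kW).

Q = ṁ·Cp·ΔT = 359.0 × 4.18 × (22.8 − 66.9) = -66177 kJ/min
Converting: 66177 / 60 s = 1103 kW

Q_c = 1100 kW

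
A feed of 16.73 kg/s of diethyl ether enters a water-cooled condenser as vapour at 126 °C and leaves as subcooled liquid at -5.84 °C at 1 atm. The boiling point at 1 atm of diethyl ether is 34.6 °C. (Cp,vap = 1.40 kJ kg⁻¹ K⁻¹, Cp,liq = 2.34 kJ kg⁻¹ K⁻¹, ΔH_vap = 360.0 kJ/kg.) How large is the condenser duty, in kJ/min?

Q_c = 585000 kJ/min

vapour 126→34.6 °C: -127.96 kJ/kg
condensation at 34.6 °C: -360 kJ/kg
liquid 34.6→-5.84 °C: -94.63 kJ/kg
Δh = -127.96 + -360 + -94.63 = -582.59 kJ/kg
Q = ṁ·Δh = 16.73 kg/s × -582.59 kJ/kg = -9746.7 kJ/s
|Q| = 9746.7 kW = 584800 kJ/min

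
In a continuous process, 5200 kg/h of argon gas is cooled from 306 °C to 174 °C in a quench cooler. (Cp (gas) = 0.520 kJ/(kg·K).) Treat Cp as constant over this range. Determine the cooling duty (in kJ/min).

Q_c = 5950 kJ/min

Q = ṁ·Cp·ΔT = 5200 × 0.520 × (174 − 306) = -356930 kJ/h
Converting: 356930 / 3600 s = 99.147 kW
Cooling duty = 5948.8 kJ/min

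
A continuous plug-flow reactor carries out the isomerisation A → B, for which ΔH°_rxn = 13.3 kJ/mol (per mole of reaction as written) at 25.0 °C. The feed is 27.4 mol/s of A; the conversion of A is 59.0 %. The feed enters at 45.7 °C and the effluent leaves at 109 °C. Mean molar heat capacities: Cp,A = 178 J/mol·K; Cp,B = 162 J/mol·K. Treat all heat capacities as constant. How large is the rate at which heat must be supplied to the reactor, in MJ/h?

Q_in = 1810 MJ/h

Extent of reaction ξ = 0.590 × 27.4 = 16.166 mol/s
Reaction term: ξ·ΔH°_rxn = 16.166 × 13.3 = 215.01 kJ/s
Sensible, feed 45.7→25 °C: -100.96 kJ/s
Outlet flows (mol/s): A 11.234, B 16.166
Sensible, products 25→109 °C: 387.96 kJ/s
Q = ΔH = 502.01 kJ/s = 502.01 kW
Heat supplied = 1807.2 MJ/h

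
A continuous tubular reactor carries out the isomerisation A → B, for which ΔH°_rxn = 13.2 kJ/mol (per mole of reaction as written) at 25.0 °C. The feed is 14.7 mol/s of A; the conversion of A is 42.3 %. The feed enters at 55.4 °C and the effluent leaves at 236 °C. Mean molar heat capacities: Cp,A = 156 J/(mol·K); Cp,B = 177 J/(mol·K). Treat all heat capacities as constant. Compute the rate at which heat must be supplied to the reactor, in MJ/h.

Extent of reaction ξ = 0.423 × 14.7 = 6.2181 mol/s
Reaction term: ξ·ΔH°_rxn = 6.2181 × 13.2 = 82.079 kJ/s
Sensible, feed 55.4→25 °C: -69.713 kJ/s
Outlet flows (mol/s): A 8.4819, B 6.2181
Sensible, products 25→236 °C: 511.42 kJ/s
Q = ΔH = 523.78 kJ/s = 523.78 kW
Heat supplied = 1885.6 MJ/h

Q_in = 1890 MJ/h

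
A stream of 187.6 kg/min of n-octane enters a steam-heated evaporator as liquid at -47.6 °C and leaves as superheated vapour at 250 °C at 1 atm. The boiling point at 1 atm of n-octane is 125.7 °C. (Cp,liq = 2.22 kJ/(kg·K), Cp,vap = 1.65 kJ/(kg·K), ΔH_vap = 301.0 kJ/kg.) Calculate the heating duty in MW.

Q = 2.79 MW

liquid -47.6→125.7 °C: 384.73 kJ/kg
vaporisation at 125.7 °C: 301 kJ/kg
vapour 125.7→250 °C: 205.09 kJ/kg
Δh = 384.73 + 301 + 205.09 = 890.82 kJ/kg
Q = ṁ·Δh = 187.6 kg/min × 890.82 kJ/kg = 167120 kJ/min
|Q| = 2785.3 kW = 2.7853 MW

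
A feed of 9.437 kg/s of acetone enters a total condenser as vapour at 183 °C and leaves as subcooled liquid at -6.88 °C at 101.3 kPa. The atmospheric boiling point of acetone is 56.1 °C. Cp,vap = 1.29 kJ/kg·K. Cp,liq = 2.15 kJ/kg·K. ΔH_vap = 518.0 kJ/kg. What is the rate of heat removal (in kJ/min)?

vapour 183→56.1 °C: -163.7 kJ/kg
condensation at 56.1 °C: -518 kJ/kg
liquid 56.1→-6.88 °C: -135.41 kJ/kg
Δh = -163.7 + -518 + -135.41 = -817.11 kJ/kg
Q = ṁ·Δh = 9.437 kg/s × -817.11 kJ/kg = -7711 kJ/s
|Q| = 7711 kW = 462660 kJ/min

Q_c = 463000 kJ/min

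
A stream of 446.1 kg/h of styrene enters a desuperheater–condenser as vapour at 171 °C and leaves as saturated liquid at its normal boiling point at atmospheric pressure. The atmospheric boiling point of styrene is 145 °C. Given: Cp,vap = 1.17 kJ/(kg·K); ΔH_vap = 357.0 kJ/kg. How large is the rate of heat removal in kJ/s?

Q_c = 48.0 kJ/s

vapour 171→145 °C: -30.42 kJ/kg
condensation at 145 °C: -357 kJ/kg
Δh = -30.42 + -357 = -387.42 kJ/kg
Q = ṁ·Δh = 446.1 kg/h × -387.42 kJ/kg = -172830 kJ/h
|Q| = 48.008 kW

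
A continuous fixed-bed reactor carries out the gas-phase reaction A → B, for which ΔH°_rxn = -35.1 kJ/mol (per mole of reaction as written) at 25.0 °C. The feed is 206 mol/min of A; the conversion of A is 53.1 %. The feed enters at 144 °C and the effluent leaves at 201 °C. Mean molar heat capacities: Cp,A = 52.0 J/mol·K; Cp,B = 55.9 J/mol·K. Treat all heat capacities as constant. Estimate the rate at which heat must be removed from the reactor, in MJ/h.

Extent of reaction ξ = 0.531 × 206 = 109.39 mol/min
Reaction term: ξ·ΔH°_rxn = 109.39 × -35.1 = -3839.4 kJ/min
Sensible, feed 144→25 °C: -1274.7 kJ/min
Outlet flows (mol/min): A 96.614, B 109.39
Sensible, products 25→201 °C: 1960.4 kJ/min
Q = ΔH = -3153.8 kJ/min = -52.563 kW
Heat removed = 189.23 MJ/h

Q_out = 189 MJ/h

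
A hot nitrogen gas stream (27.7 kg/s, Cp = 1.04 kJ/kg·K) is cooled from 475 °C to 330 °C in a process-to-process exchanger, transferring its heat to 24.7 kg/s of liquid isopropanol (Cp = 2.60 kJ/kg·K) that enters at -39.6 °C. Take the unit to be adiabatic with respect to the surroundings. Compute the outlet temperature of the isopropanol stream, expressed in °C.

Heat released by hot stream: Q = 27.7 × 1.04 × (475 − 330) = 4177.2 kJ/s
Energy balance on cold side (adiabatic exchanger): Q = ṁ_c·Cp_c·(T_c,out − T_c,in)
T_c,out = -39.6 + 4177.2/(24.7 × 2.60) = 25.445 °C

T_c,out = 25.4 °C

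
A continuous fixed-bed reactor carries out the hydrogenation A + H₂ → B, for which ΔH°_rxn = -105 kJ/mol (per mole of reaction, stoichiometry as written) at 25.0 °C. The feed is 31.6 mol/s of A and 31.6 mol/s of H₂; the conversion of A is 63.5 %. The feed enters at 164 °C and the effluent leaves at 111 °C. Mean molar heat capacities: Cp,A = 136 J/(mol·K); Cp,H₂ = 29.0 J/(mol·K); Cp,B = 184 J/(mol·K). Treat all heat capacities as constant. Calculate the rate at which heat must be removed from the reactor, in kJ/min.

Q_out = 141000 kJ/min

Extent of reaction ξ = 0.635 × 31.6 = 20.066 mol/s
Reaction term: ξ·ΔH°_rxn = 20.066 × -105 = -2106.9 kJ/s
Sensible, feed 164→25 °C: -724.75 kJ/s
Outlet flows (mol/s): A 11.534, H₂ 11.534, B 20.066
Sensible, products 25→111 °C: 481.19 kJ/s
Q = ΔH = -2350.5 kJ/s = -2350.5 kW
Heat removed = 141030 kJ/min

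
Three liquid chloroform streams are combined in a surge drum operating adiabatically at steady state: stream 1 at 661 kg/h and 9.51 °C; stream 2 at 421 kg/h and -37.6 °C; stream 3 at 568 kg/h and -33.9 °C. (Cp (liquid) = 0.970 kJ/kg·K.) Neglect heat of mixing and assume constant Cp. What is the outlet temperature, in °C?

No heat crosses the boundary, so H_out = H_in.
T_out = Σ ṁᵢCp,ᵢTᵢ / Σ ṁᵢCp,ᵢ
      = -27935 / 1600.5 = -17.454 °C

T_out = -17.5 °C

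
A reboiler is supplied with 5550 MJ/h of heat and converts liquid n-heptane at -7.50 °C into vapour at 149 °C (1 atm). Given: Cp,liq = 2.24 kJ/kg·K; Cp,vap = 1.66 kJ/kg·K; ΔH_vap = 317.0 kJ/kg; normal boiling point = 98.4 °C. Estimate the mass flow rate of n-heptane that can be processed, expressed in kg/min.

Δh = 2.24×(98.4−-7.50) + 317.0 + 1.66×(149−98.4) = 638.21 kJ/kg
Q = 5550 MJ/h = 1541.7 kJ/s = 92500 kJ/min
ṁ = Q/Δh = 92500 / 638.21 = 144.94 kg/min

ṁ = 145 kg/min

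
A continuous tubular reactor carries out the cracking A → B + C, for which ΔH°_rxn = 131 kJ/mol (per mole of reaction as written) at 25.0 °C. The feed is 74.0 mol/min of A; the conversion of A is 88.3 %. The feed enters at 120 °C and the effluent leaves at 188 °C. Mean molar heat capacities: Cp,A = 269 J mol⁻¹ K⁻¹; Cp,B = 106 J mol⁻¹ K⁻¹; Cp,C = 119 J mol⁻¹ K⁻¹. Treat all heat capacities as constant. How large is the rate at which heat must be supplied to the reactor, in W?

Extent of reaction ξ = 0.883 × 74.0 = 65.342 mol/min
Reaction term: ξ·ΔH°_rxn = 65.342 × 131 = 8559.8 kJ/min
Sensible, feed 120→25 °C: -1891.1 kJ/min
Outlet flows (mol/min): A 8.658, B 65.342, C 65.342
Sensible, products 25→188 °C: 2776 kJ/min
Q = ΔH = 9444.8 kJ/min = 157.41 kW
Heat supplied = 157410 W

Q_in = 157000 W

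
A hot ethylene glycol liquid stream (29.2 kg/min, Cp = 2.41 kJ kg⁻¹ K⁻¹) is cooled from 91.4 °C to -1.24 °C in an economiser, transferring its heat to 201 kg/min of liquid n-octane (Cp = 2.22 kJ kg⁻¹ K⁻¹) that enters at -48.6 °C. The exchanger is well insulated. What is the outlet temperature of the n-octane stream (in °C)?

Heat released by hot stream: Q = 29.2 × 2.41 × (91.4 − -1.24) = 6519.3 kJ/min
Energy balance on cold side (adiabatic exchanger): Q = ṁ_c·Cp_c·(T_c,out − T_c,in)
T_c,out = -48.6 + 6519.3/(201 × 2.22) = -33.99 °C

T_c,out = -34.0 °C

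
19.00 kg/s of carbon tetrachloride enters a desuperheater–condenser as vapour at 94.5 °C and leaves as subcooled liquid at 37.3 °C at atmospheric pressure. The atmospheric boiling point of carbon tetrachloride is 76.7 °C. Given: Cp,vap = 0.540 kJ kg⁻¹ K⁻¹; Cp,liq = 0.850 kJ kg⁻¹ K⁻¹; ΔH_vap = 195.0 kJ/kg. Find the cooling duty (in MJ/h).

vapour 94.5→76.7 °C: -9.612 kJ/kg
condensation at 76.7 °C: -195 kJ/kg
liquid 76.7→37.3 °C: -33.49 kJ/kg
Δh = -9.612 + -195 + -33.49 = -238.1 kJ/kg
Q = ṁ·Δh = 19.00 kg/s × -238.1 kJ/kg = -4523.9 kJ/s
|Q| = 4523.9 kW = 16286 MJ/h

Q_c = 16300 MJ/h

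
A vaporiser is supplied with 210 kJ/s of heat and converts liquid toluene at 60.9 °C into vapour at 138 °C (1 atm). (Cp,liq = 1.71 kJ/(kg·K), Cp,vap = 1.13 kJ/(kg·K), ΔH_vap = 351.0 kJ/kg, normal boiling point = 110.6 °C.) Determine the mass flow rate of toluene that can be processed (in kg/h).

ṁ = 1620 kg/h

Δh = 1.71×(110.6−60.9) + 351.0 + 1.13×(138−110.6) = 466.95 kJ/kg
Q = 210 kJ/s = 210 kJ/s = 756000 kJ/h
ṁ = Q/Δh = 756000 / 466.95 = 1619 kg/h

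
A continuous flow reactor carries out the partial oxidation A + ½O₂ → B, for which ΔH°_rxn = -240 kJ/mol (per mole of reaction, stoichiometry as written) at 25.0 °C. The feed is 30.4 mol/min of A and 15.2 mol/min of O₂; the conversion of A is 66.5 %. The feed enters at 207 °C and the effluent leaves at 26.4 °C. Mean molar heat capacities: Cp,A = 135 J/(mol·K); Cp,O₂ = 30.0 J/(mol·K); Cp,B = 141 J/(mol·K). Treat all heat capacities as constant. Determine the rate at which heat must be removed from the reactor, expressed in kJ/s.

Q_out = 94.6 kJ/s

Extent of reaction ξ = 0.665 × 30.4 = 20.216 mol/min
Reaction term: ξ·ΔH°_rxn = 20.216 × -240 = -4851.8 kJ/min
Sensible, feed 207→25 °C: -829.92 kJ/min
Outlet flows (mol/min): A 10.184, O₂ 5.092, B 20.216
Sensible, products 25→26.4 °C: 6.1293 kJ/min
Q = ΔH = -5675.6 kJ/min = -94.594 kW
Heat removed = 94.594 kJ/s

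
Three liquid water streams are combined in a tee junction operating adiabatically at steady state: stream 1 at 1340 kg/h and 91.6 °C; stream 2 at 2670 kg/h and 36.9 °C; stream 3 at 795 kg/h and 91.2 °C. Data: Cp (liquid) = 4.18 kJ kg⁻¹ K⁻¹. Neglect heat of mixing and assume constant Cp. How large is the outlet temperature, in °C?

Adiabatic, steady state ⇒ Σ ṁᵢCp,ᵢ(T_out − Tᵢ) = 0
Σ ṁᵢCp,ᵢTᵢ = 1340×4.18×91.6 + 2670×4.18×36.9 + 795×4.18×91.2 = 1.228e+06
Σ ṁᵢCp,ᵢ = 1340×4.18 + 2670×4.18 + 795×4.18 = 20085
T_out = 1.228e+06 / 20085 = 61.139 °C

T_out = 61.1 °C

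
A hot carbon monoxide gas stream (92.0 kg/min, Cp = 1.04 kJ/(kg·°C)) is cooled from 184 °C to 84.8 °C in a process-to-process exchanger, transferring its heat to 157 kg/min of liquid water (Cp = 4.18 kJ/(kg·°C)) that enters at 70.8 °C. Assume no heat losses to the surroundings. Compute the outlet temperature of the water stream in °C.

T_c,out = 85.3 °C

Heat released by hot stream: Q = 92.0 × 1.04 × (184 − 84.8) = 9491.5 kJ/min
Energy balance on cold side (adiabatic exchanger): Q = ṁ_c·Cp_c·(T_c,out − T_c,in)
T_c,out = 70.8 + 9491.5/(157 × 4.18) = 85.263 °C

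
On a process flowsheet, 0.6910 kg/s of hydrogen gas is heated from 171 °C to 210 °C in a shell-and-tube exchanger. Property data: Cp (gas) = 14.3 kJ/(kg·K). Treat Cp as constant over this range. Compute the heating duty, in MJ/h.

Q = ṁ·Cp·ΔT = 0.6910 × 14.3 × (210 − 171) = 385.37 kJ/s
Heating duty = 1387.3 MJ/h

Q = 1390 MJ/h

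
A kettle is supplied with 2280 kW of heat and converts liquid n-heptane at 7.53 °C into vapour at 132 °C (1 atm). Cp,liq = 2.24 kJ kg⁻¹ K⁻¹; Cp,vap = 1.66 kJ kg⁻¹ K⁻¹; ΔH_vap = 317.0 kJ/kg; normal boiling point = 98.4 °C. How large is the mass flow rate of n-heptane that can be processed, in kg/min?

Δh = 2.24×(98.4−7.53) + 317.0 + 1.66×(132−98.4) = 576.32 kJ/kg
Q = 2280 kW = 2280 kJ/s = 136800 kJ/min
ṁ = Q/Δh = 136800 / 576.32 = 237.37 kg/min

ṁ = 237 kg/min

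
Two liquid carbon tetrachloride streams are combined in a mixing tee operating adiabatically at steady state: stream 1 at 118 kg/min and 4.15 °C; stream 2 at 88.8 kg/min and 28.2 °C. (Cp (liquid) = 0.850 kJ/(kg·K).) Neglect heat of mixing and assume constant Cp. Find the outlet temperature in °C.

T_out = 14.5 °C

Adiabatic, steady state ⇒ Σ ṁᵢCp,ᵢ(T_out − Tᵢ) = 0
Σ ṁᵢCp,ᵢTᵢ = 118×0.850×4.15 + 88.8×0.850×28.2 = 2544.8
Σ ṁᵢCp,ᵢ = 118×0.850 + 88.8×0.850 = 175.78
T_out = 2544.8 / 175.78 = 14.477 °C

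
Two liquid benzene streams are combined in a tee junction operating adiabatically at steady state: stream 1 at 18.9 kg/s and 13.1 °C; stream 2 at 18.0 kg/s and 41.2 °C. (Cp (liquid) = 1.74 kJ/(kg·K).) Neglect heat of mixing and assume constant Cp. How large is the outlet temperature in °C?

T_out = 26.8 °C

No heat crosses the boundary, so H_out = H_in.
Σ ṁᵢCp,ᵢTᵢ = 18.9×1.74×13.1 + 18.0×1.74×41.2 = 1721.2
Σ ṁᵢCp,ᵢ = 18.9×1.74 + 18.0×1.74 = 64.206
T_out = 1721.2 / 64.206 = 26.807 °C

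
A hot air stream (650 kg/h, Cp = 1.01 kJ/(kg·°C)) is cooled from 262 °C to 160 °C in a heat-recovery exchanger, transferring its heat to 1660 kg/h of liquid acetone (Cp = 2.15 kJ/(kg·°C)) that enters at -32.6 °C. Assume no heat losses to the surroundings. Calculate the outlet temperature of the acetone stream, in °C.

Heat released by hot stream: Q = 650 × 1.01 × (262 − 160) = 66963 kJ/h
Energy balance on cold side (adiabatic exchanger): Q = ṁ_c·Cp_c·(T_c,out − T_c,in)
T_c,out = -32.6 + 66963/(1660 × 2.15) = -13.838 °C

T_c,out = -13.8 °C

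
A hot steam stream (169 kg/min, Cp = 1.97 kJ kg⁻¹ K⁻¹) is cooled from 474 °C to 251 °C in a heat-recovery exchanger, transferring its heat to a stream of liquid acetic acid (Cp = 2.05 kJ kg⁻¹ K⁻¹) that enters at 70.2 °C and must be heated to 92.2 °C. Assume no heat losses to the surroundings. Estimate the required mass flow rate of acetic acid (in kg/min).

ṁ_c = 1650 kg/min

Heat released by hot stream: Q = 169 × 1.97 × (474 − 251) = 74243 kJ/min
Energy balance on cold side (adiabatic exchanger): Q = ṁ_c·Cp_c·(T_c,out − T_c,in)
ṁ_c = 74243 / [2.05 × (92.2 − 70.2)] = 1646.2 kg/min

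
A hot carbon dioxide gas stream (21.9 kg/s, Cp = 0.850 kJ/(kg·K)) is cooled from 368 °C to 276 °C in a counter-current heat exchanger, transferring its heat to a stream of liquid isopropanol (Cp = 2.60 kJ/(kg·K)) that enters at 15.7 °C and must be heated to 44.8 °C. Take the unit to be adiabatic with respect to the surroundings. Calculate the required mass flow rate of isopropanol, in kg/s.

ṁ_c = 22.6 kg/s

Heat released by hot stream: Q = 21.9 × 0.850 × (368 − 276) = 1712.6 kJ/s
Energy balance on cold side (adiabatic exchanger): Q = ṁ_c·Cp_c·(T_c,out − T_c,in)
ṁ_c = 1712.6 / [2.60 × (44.8 − 15.7)] = 22.635 kg/s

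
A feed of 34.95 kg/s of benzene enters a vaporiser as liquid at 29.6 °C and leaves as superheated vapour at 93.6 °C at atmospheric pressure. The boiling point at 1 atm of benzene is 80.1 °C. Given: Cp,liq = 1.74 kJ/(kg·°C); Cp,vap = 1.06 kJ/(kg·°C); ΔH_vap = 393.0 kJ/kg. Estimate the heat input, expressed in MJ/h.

Q = 62300 MJ/h

liquid 29.6→80.1 °C: 87.87 kJ/kg
vaporisation at 80.1 °C: 393 kJ/kg
vapour 80.1→93.6 °C: 14.31 kJ/kg
Δh = 87.87 + 393 + 14.31 = 495.18 kJ/kg
Q = ṁ·Δh = 34.95 kg/s × 495.18 kJ/kg = 17307 kJ/s
|Q| = 17307 kW = 62304 MJ/h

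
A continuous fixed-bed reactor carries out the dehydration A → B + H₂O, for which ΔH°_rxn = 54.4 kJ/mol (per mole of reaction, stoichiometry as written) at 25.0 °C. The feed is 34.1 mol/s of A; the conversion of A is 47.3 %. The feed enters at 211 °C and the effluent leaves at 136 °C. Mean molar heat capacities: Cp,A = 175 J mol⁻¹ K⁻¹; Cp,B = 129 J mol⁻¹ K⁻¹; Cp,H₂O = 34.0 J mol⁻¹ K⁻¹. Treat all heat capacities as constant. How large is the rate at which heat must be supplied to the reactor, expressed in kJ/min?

Extent of reaction ξ = 0.473 × 34.1 = 16.129 mol/s
Reaction term: ξ·ΔH°_rxn = 16.129 × 54.4 = 877.43 kJ/s
Sensible, feed 211→25 °C: -1110 kJ/s
Outlet flows (mol/s): A 17.971, B 16.129, H₂O 16.129
Sensible, products 25→136 °C: 640.91 kJ/s
Q = ΔH = 408.39 kJ/s = 408.39 kW
Heat supplied = 24503 kJ/min

Q_in = 24500 kJ/min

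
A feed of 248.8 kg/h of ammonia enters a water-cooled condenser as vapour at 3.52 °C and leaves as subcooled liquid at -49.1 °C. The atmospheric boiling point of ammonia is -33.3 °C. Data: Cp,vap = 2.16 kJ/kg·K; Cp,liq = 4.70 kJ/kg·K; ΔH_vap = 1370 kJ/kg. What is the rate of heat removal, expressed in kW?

Q_c = 105 kW

vapour 3.52→-33.3 °C: -79.531 kJ/kg
condensation at -33.3 °C: -1370 kJ/kg
liquid -33.3→-49.1 °C: -74.26 kJ/kg
Δh = -79.531 + -1370 + -74.26 = -1523.8 kJ/kg
Q = ṁ·Δh = 248.8 kg/h × -1523.8 kJ/kg = -379120 kJ/h
|Q| = 105.31 kW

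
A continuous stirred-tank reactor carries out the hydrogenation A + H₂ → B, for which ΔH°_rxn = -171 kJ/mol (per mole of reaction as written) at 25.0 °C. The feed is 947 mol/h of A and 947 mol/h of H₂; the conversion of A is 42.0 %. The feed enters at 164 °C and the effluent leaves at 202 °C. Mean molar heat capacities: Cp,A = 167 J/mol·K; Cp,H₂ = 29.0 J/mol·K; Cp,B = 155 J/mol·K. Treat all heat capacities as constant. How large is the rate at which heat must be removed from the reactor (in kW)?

Q_out = 17.7 kW

Extent of reaction ξ = 0.420 × 947 = 397.74 mol/h
Reaction term: ξ·ΔH°_rxn = 397.74 × -171 = -68014 kJ/h
Sensible, feed 164→25 °C: -25800 kJ/h
Outlet flows (mol/h): A 549.26, H₂ 549.26, B 397.74
Sensible, products 25→202 °C: 29967 kJ/h
Q = ΔH = -63847 kJ/h = -17.735 kW
Heat removed = 17.735 kW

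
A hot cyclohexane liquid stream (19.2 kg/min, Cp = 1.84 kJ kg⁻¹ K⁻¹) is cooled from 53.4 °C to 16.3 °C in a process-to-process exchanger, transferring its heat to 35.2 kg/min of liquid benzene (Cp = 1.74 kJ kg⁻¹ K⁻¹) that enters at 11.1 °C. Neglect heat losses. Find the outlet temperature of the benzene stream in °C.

Heat released by hot stream: Q = 19.2 × 1.84 × (53.4 − 16.3) = 1310.7 kJ/min
Energy balance on cold side (adiabatic exchanger): Q = ṁ_c·Cp_c·(T_c,out − T_c,in)
T_c,out = 11.1 + 1310.7/(35.2 × 1.74) = 32.499 °C

T_c,out = 32.5 °C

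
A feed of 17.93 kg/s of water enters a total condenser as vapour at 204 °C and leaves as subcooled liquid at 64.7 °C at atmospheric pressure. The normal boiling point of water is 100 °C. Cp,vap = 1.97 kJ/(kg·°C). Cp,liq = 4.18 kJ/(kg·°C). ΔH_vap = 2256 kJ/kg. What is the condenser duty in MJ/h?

Q_c = 168000 MJ/h

vapour 204→100 °C: -204.88 kJ/kg
condensation at 100 °C: -2256 kJ/kg
liquid 100→64.7 °C: -147.55 kJ/kg
Δh = -204.88 + -2256 + -147.55 = -2608.4 kJ/kg
Q = ṁ·Δh = 17.93 kg/s × -2608.4 kJ/kg = -46769 kJ/s
|Q| = 46769 kW = 168370 MJ/h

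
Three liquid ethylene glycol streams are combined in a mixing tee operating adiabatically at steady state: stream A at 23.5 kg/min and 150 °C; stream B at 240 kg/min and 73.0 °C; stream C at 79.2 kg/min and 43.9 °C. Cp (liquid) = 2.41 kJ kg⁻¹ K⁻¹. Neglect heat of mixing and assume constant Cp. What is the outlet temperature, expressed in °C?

T_out = 71.6 °C

Adiabatic, steady state ⇒ Σ ṁᵢCp,ᵢ(T_out − Tᵢ) = 0
T_out = Σ ṁᵢCp,ᵢTᵢ / Σ ṁᵢCp,ᵢ
      = 59098 / 825.91 = 71.555 °C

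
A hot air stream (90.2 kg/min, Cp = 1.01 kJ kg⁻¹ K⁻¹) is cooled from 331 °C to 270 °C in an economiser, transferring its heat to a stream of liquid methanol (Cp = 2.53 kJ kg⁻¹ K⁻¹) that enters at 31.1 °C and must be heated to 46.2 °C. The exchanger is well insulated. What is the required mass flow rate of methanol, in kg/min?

Heat released by hot stream: Q = 90.2 × 1.01 × (331 − 270) = 5557.2 kJ/min
Energy balance on cold side (adiabatic exchanger): Q = ṁ_c·Cp_c·(T_c,out − T_c,in)
ṁ_c = 5557.2 / [2.53 × (46.2 − 31.1)] = 145.47 kg/min

ṁ_c = 145 kg/min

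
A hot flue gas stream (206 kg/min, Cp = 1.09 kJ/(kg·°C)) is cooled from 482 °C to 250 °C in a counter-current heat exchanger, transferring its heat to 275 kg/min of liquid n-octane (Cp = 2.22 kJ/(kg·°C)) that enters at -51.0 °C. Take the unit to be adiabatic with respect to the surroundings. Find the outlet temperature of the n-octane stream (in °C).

Heat released by hot stream: Q = 206 × 1.09 × (482 − 250) = 52093 kJ/min
Energy balance on cold side (adiabatic exchanger): Q = ṁ_c·Cp_c·(T_c,out − T_c,in)
T_c,out = -51.0 + 52093/(275 × 2.22) = 34.329 °C

T_c,out = 34.3 °C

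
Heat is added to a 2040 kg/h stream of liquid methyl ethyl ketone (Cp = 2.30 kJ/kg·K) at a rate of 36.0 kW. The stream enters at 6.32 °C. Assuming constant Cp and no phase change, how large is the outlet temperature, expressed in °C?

Q = 36.0 kW = 129600 kJ/h
ΔT = Q/(ṁ·Cp) = 129600/(2040×2.30) = 27.621 K
T_out = 6.32 + 27.621 = 33.941 °C

T_out = 33.9 °C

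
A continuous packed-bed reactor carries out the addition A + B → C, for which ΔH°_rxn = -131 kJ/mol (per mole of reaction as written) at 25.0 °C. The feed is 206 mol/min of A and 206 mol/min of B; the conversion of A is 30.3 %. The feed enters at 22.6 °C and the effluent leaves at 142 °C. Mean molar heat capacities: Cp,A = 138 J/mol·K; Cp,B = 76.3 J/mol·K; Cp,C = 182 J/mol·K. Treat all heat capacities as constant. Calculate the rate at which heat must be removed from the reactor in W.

Extent of reaction ξ = 0.303 × 206 = 62.418 mol/min
Reaction term: ξ·ΔH°_rxn = 62.418 × -131 = -8176.8 kJ/min
Sensible, feed 22.6→25 °C: 105.95 kJ/min
Outlet flows (mol/min): A 143.58, B 143.58, C 62.418
Sensible, products 25→142 °C: 4929.2 kJ/min
Q = ΔH = -3141.6 kJ/min = -52.361 kW
Heat removed = 52361 W

Q_out = 52400 W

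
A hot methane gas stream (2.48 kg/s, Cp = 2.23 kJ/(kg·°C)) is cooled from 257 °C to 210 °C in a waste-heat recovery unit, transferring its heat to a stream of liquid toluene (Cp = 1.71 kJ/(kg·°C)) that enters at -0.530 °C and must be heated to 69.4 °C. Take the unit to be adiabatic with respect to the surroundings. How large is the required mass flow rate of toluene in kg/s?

ṁ_c = 2.17 kg/s

Heat released by hot stream: Q = 2.48 × 2.23 × (257 − 210) = 259.93 kJ/s
Energy balance on cold side (adiabatic exchanger): Q = ṁ_c·Cp_c·(T_c,out − T_c,in)
ṁ_c = 259.93 / [1.71 × (69.4 − -0.530)] = 2.1737 kg/s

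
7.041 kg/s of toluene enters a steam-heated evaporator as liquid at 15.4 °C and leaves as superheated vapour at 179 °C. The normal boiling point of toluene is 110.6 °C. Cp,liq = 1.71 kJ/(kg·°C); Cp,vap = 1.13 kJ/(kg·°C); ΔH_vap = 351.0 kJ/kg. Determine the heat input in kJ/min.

Q = 250000 kJ/min

liquid 15.4→110.6 °C: 162.79 kJ/kg
vaporisation at 110.6 °C: 351 kJ/kg
vapour 110.6→179 °C: 77.292 kJ/kg
Δh = 162.79 + 351 + 77.292 = 591.08 kJ/kg
Q = ṁ·Δh = 7.041 kg/s × 591.08 kJ/kg = 4161.8 kJ/s
|Q| = 4161.8 kW = 249710 kJ/min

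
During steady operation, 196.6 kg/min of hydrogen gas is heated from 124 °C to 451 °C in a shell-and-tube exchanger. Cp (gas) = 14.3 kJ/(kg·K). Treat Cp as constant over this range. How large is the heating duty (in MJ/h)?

Q = 55200 MJ/h

Q = ṁ·Cp·ΔT = 196.6 × 14.3 × (451 − 124) = 919320 kJ/min
Converting: 919320 / 60 s = 15322 kW
Heating duty = 55159 MJ/h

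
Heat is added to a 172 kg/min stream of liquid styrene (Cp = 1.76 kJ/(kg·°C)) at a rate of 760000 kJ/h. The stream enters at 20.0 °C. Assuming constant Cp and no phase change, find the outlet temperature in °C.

Q = 760000 kJ/h = 12667 kJ/min
ΔT = Q/(ṁ·Cp) = 12667/(172×1.76) = 41.843 K
T_out = 20.0 + 41.843 = 61.843 °C

T_out = 61.8 °C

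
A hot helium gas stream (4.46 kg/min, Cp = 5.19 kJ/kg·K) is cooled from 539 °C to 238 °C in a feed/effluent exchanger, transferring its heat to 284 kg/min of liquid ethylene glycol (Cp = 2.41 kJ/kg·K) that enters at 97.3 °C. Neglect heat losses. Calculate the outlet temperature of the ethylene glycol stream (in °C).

T_c,out = 107 °C

Heat released by hot stream: Q = 4.46 × 5.19 × (539 − 238) = 6967.4 kJ/min
Energy balance on cold side (adiabatic exchanger): Q = ṁ_c·Cp_c·(T_c,out − T_c,in)
T_c,out = 97.3 + 6967.4/(284 × 2.41) = 107.48 °C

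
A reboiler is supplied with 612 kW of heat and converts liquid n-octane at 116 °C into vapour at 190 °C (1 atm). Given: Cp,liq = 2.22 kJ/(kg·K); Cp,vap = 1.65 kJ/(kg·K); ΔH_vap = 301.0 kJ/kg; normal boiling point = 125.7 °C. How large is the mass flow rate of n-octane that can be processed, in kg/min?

ṁ = 85.7 kg/min

Δh = 2.22×(125.7−116) + 301.0 + 1.65×(190−125.7) = 428.63 kJ/kg
Q = 612 kW = 612 kJ/s = 36720 kJ/min
ṁ = Q/Δh = 36720 / 428.63 = 85.668 kg/min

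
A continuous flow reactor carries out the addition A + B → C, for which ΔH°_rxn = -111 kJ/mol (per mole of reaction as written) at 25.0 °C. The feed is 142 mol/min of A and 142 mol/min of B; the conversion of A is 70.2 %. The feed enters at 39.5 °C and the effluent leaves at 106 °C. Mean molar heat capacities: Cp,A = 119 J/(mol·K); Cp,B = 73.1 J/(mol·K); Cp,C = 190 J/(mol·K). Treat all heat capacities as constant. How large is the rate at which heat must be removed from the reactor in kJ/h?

Extent of reaction ξ = 0.702 × 142 = 99.684 mol/min
Reaction term: ξ·ΔH°_rxn = 99.684 × -111 = -11065 kJ/min
Sensible, feed 39.5→25 °C: -395.53 kJ/min
Outlet flows (mol/min): A 42.316, B 42.316, C 99.684
Sensible, products 25→106 °C: 2192.6 kJ/min
Q = ΔH = -9267.9 kJ/min = -154.46 kW
Heat removed = 556070 kJ/h

Q_out = 556000 kJ/h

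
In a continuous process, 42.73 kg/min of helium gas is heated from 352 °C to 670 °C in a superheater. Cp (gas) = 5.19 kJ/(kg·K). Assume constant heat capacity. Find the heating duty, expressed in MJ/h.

Q = 4230 MJ/h

Q = ṁ·Cp·ΔT = 42.73 × 5.19 × (670 − 352) = 70522 kJ/min
Converting: 70522 / 60 s = 1175.4 kW
Heating duty = 4231.3 MJ/h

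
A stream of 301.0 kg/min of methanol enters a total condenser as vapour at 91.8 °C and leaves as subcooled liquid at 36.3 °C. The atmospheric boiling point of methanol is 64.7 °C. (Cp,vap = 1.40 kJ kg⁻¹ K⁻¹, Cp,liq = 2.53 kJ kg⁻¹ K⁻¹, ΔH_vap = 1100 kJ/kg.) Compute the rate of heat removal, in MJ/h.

vapour 91.8→64.7 °C: -37.94 kJ/kg
condensation at 64.7 °C: -1100 kJ/kg
liquid 64.7→36.3 °C: -71.852 kJ/kg
Δh = -37.94 + -1100 + -71.852 = -1209.8 kJ/kg
Q = ṁ·Δh = 301.0 kg/min × -1209.8 kJ/kg = -364150 kJ/min
|Q| = 6069.1 kW = 21849 MJ/h

Q_c = 21800 MJ/h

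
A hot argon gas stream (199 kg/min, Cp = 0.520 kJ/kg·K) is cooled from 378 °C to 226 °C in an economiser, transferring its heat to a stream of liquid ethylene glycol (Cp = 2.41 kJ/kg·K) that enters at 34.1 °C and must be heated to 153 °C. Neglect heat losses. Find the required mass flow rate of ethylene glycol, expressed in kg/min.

ṁ_c = 54.9 kg/min

Heat released by hot stream: Q = 199 × 0.520 × (378 − 226) = 15729 kJ/min
Energy balance on cold side (adiabatic exchanger): Q = ṁ_c·Cp_c·(T_c,out − T_c,in)
ṁ_c = 15729 / [2.41 × (153 − 34.1)] = 54.891 kg/min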